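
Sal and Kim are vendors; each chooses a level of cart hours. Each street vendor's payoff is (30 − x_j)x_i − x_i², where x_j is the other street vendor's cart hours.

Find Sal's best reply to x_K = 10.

10

Sal's payoff is (30 − x_K)x_S − x_S².
∂π/∂x_S = 30 − x_K − 2x_S = 0, so x_S = 15 − 0.5x_K.
At x_K = 10: x_S = 15 − 0.5·10 = 10.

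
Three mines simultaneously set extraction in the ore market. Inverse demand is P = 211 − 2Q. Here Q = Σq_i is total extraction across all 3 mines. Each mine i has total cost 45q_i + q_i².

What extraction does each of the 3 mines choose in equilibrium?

16.6

A representative mine's profit is π_i = q_i(211 − 2Q) − 45q_i − q_i², with Q = q_i + Σ_{j≠i} q_j.
First-order condition: 166 − 6q_i − 2Σ_{j≠i} q_j = 0.
With identical mines, set every q_j = q: then 166 − 6q − 4q = 0, i.e. q = 166/10 = 16.6.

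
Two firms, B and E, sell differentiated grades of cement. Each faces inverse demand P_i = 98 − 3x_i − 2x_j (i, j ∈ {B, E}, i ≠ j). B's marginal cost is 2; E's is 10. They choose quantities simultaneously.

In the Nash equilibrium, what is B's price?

39.5

Firm B's profit: π = x_B(98 − 3x_B − 2x_E) − 2x_B.
∂π/∂x_B = 96 − 6x_B − 2x_E = 0 ⇒ x_B = 16 − (1/3)x_E.
Similarly x_E = 44/3 − (1/3)x_B.
Plugging x_E into B's best response: x_B = 16 − (1/3)(44/3 − (1/3)x_B) ⇒ (8/9)x_B = 100/9, so x_B = 12.5.
Then x_E = 44/3 − (1/3)·12.5 = 10.5.
P_B = 98 − 3·12.5 − 2·10.5 = 39.5.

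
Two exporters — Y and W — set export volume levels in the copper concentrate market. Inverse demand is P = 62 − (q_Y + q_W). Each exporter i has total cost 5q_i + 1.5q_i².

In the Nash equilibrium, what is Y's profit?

225.625

Exporter Y's profit: π = q_Y(62 − (q_Y + q_W)) − 5q_Y − 1.5q_Y².
∂π/∂q_Y = 57 − 5q_Y − q_W = 0, so q_Y = 11.4 − 0.2q_W.
Setting q_Y = q_W in the reaction function: q_Y = 11.4 − 0.2q_Y, so q_Y = 11.4 / 1.2 = 9.5.
Price P = 62 − 19 = 43.
Y's profit: (43 − 5)·9.5 − 1.5(9.5)² = 225.625.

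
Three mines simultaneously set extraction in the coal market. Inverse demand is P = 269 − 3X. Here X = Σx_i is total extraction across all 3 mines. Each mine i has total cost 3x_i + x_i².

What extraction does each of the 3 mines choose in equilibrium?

19

A representative mine's profit is π_i = x_i(269 − 3X) − 3x_i − x_i², with X = x_i + Σ_{j≠i} x_j.
First-order condition: 266 − 8x_i − 3Σ_{j≠i} x_j = 0.
In a symmetric equilibrium every mine chooses the same x, so Σ_{j≠i} x_j = 2x. The condition becomes 266 − 14x = 0, giving x = 266/14 = 19.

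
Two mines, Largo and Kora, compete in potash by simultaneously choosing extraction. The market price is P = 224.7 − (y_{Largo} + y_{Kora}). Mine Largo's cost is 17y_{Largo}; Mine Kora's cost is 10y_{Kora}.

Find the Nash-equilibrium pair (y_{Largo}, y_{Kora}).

Mine Largo's profit: π = y_{Largo}(224.7 − (y_{Largo} + y_{Kora})) − 17y_{Largo}.
∂π/∂y_{Largo} = 207.7 − 2y_{Largo} − y_{Kora} = 0, so y_{Largo} = 103.85 − 0.5y_{Kora}.
By the same steps for Kora: y_{Kora} = 107.35 − 0.5y_{Largo}.
Plugging y_{Kora} into Largo's best response: y_{Largo} = 103.85 − 0.5(107.35 − 0.5y_{Largo}) ⇒ 0.75y_{Largo} = 50.175, so y_{Largo} = 66.9.
Then y_{Kora} = 107.35 − 0.5·66.9 = 73.9.

66.9, 73.9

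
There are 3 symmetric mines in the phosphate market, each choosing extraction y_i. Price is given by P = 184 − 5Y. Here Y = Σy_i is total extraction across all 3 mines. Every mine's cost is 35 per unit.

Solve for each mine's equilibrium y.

A representative mine's profit is π_i = y_i(184 − 5Y) − 35y_i, with Y = y_i + Σ_{j≠i} y_j.
First-order condition: 149 − 10y_i − 5Σ_{j≠i} y_j = 0.
In a symmetric equilibrium every mine chooses the same y, so Σ_{j≠i} y_j = 2y. The condition becomes 149 − 20y = 0, giving y = 149/20 = 7.45.

7.45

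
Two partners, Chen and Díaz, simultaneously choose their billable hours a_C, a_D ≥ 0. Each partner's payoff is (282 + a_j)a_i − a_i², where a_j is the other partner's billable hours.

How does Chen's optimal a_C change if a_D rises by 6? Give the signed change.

Chen's payoff is (282 + a_D)a_C − a_C².
∂π/∂a_C = 282 + a_D − 2a_C = 0, so a_C = 141 + 0.5a_D.
The reaction-function slope is 0.5, so a 6-unit rise in a_D moves a_C by 0.5 × 6 = 3. Chen's best response rises — the actions are strategic complements.

3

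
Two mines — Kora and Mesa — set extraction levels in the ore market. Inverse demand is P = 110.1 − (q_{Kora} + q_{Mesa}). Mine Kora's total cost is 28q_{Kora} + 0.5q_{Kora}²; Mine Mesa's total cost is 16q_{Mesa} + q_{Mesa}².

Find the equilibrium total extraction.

Mine Kora's profit: π = q_{Kora}(110.1 − (q_{Kora} + q_{Mesa})) − 28q_{Kora} − 0.5q_{Kora}².
∂π/∂q_{Kora} = 82.1 − 3q_{Kora} − q_{Mesa} = 0, so q_{Kora} = 821/30 − (1/3)q_{Mesa}.
For Mesa: ∂π/∂q_{Mesa} = 94.1 − 4q_{Mesa} − q_{Kora} = 0 ⇒ q_{Mesa} = 23.525 − 0.25q_{Kora}.
Plugging q_{Mesa} into Kora's best response: q_{Kora} = 821/30 − (1/3)(23.525 − 0.25q_{Kora}) ⇒ (11/12)q_{Kora} = 19.525, so q_{Kora} = 21.3.
Then q_{Mesa} = 23.525 − 0.25·21.3 = 18.2.
Total extraction: 21.3 + 18.2 = 39.5.

39.5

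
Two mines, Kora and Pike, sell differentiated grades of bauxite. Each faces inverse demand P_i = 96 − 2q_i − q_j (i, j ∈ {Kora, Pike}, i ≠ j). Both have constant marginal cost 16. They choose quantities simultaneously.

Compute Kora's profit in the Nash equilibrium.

512

Mine Kora's profit: π = q_{Kora}(96 − 2q_{Kora} − q_{Pike}) − 16q_{Kora}.
∂π/∂q_{Kora} = 80 − 4q_{Kora} − q_{Pike} = 0 ⇒ q_{Kora} = 20 − 0.25q_{Pike}.
Setting q_{Kora} = q_{Pike} in the reaction function: q_{Kora} = 20 − 0.25q_{Kora}, so q_{Kora} = 20 / 1.25 = 16.
P_{Kora} = 96 − 2·16 − 16 = 48.
Profit = (48 − 16)·16 = 512.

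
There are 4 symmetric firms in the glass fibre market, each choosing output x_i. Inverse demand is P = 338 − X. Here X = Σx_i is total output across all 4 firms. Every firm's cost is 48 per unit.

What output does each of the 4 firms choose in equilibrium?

A representative firm's profit is π_i = x_i(338 − X) − 48x_i, with X = x_i + Σ_{j≠i} x_j.
First-order condition: 290 − 2x_i − Σ_{j≠i} x_j = 0.
In a symmetric equilibrium every firm chooses the same x, so Σ_{j≠i} x_j = 3x. The condition becomes 290 − 5x = 0, giving x = 290/5 = 58.

58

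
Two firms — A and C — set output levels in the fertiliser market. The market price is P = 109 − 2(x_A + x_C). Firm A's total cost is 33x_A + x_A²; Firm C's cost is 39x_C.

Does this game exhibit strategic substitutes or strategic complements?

strategic substitutes

Firm A's profit: π = x_A(109 − 2(x_A + x_C)) − 33x_A − x_A².
∂π/∂x_A = 76 − 6x_A − 2x_C = 0, so x_A = 38/3 − (1/3)x_C.
The best-response slope dx_A/dx_C = −1/3 < 0: the reaction function is downward-sloping, so the choices are strategic substitutes.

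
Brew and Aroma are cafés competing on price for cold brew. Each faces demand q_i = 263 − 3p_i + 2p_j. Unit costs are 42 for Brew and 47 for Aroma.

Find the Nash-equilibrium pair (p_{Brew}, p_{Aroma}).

98.1875, 100.0625

Brew's profit: π = (p_{Brew} − 42)(263 − 3p_{Brew} + 2p_{Aroma}).
∂π/∂p_{Brew} = 389 − 6p_{Brew} + 2p_{Aroma} = 0 ⇒ p_{Brew} = 389/6 + (1/3)p_{Aroma}.
Similarly p_{Aroma} = 202/3 + (1/3)p_{Brew}.
Substituting the second reaction function into the first: p_{Brew} = 389/6 + (1/3)(202/3 + (1/3)p_{Brew}), which gives (8/9)p_{Brew} = 1571/18 ⇒ p_{Brew} = 98.1875.
Then p_{Aroma} = 202/3 + (1/3)·98.1875 = 100.0625.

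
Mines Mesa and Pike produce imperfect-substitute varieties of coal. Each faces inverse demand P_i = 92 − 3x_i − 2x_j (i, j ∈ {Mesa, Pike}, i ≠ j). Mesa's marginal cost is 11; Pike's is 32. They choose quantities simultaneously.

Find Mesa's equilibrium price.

45.3125

Mine Mesa's profit: π = x_{Mesa}(92 − 3x_{Mesa} − 2x_{Pike}) − 11x_{Mesa}.
∂π/∂x_{Mesa} = 81 − 6x_{Mesa} − 2x_{Pike} = 0 ⇒ x_{Mesa} = 13.5 − (1/3)x_{Pike}.
Similarly x_{Pike} = 10 − (1/3)x_{Mesa}.
Plugging x_{Pike} into Mesa's best response: x_{Mesa} = 13.5 − (1/3)(10 − (1/3)x_{Mesa}) ⇒ (8/9)x_{Mesa} = 61/6, so x_{Mesa} = 11.4375.
Then x_{Pike} = 10 − (1/3)·11.4375 = 6.1875.
P_{Mesa} = 92 − 3·11.4375 − 2·6.1875 = 45.3125.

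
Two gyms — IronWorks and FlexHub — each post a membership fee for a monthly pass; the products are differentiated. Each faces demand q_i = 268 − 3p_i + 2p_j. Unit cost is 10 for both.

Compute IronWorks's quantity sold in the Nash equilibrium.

193.5

IronWorks's profit: π = (p_{IronWorks} − 10)(268 − 3p_{IronWorks} + 2p_{FlexHub}).
∂π/∂p_{IronWorks} = 298 − 6p_{IronWorks} + 2p_{FlexHub} = 0 ⇒ p_{IronWorks} = 149/3 + (1/3)p_{FlexHub}.
The game is symmetric, so in equilibrium p_{FlexHub} = p_{IronWorks}: the reaction function gives (2/3)p_{IronWorks} = 149/3, hence p_{IronWorks} = 74.5.
q_{IronWorks} = 268 − 3·74.5 + 2·74.5 = 193.5.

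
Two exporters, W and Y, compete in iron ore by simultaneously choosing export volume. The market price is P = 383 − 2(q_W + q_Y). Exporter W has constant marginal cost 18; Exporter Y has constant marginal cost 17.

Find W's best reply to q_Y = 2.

Exporter W's profit: π = q_W(383 − 2(q_W + q_Y)) − 18q_W.
∂π/∂q_W = 365 − 4q_W − 2q_Y = 0, so q_W = 91.25 − 0.5q_Y.
At q_Y = 2: q_W = 91.25 − 0.5·2 = 90.25.

90.25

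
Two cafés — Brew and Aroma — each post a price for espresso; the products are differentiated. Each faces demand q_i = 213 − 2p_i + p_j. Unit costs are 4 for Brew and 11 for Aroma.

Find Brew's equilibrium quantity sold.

141.2

Brew's profit: π = (p_{Brew} − 4)(213 − 2p_{Brew} + p_{Aroma}).
∂π/∂p_{Brew} = 221 − 4p_{Brew} + p_{Aroma} = 0 ⇒ p_{Brew} = 55.25 + 0.25p_{Aroma}.
Similarly p_{Aroma} = 58.75 + 0.25p_{Brew}.
Solving the two reaction functions simultaneously: (1 − (0.25)(0.25))p_{Brew} = 55.25 + 0.25·58.75, so 0.9375p_{Brew} = 69.9375 and p_{Brew} = 74.6.
Then p_{Aroma} = 58.75 + 0.25·74.6 = 77.4.
q_{Brew} = 213 − 2·74.6 + 77.4 = 141.2.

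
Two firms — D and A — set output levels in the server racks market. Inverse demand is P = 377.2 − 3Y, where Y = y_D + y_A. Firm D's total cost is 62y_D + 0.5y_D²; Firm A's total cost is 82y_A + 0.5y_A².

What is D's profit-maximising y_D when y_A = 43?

Firm D's profit: π = y_D(377.2 − 3(y_D + y_A)) − 62y_D − 0.5y_D².
∂π/∂y_D = 315.2 − 7y_D − 3y_A = 0, so y_D = 1576/35 − (3/7)y_A.
At y_A = 43: y_D = 1576/35 − (3/7)·43 = 26.6.

26.6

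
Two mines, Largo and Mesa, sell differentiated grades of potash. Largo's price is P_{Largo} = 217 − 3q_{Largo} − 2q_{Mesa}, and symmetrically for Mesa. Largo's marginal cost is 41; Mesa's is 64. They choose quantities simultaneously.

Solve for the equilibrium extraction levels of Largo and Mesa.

23.4375, 17.6875

Mine Largo's profit: π = q_{Largo}(217 − 3q_{Largo} − 2q_{Mesa}) − 41q_{Largo}.
∂π/∂q_{Largo} = 176 − 6q_{Largo} − 2q_{Mesa} = 0 ⇒ q_{Largo} = 88/3 − (1/3)q_{Mesa}.
Similarly q_{Mesa} = 25.5 − (1/3)q_{Largo}.
Substituting the second reaction function into the first: q_{Largo} = 88/3 − (1/3)(25.5 − (1/3)q_{Largo}), which gives (8/9)q_{Largo} = 125/6 ⇒ q_{Largo} = 23.4375.
Then q_{Mesa} = 25.5 − (1/3)·23.4375 = 17.6875.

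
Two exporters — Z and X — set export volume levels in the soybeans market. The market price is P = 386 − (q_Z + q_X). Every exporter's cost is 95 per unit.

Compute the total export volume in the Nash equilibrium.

Exporter Z's profit: π = q_Z(386 − (q_Z + q_X)) − 95q_Z.
∂π/∂q_Z = 291 − 2q_Z − q_X = 0, so q_Z = 145.5 − 0.5q_X.
By symmetry q_X = q_Z; substituting into the reaction function, 1.5q_Z = 145.5 and q_Z = 97.
Total export volume: 97 + 97 = 194.

194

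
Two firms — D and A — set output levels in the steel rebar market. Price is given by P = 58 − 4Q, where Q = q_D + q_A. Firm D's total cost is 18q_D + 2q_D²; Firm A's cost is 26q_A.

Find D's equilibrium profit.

Firm D's profit: π = q_D(58 − 4(q_D + q_A)) − 18q_D − 2q_D².
∂π/∂q_D = 40 − 12q_D − 4q_A = 0, so q_D = 10/3 − (1/3)q_A.
For A: ∂π/∂q_A = 32 − 8q_A − 4q_D = 0 ⇒ q_A = 4 − 0.5q_D.
Substituting the second reaction function into the first: q_D = 10/3 − (1/3)(4 − 0.5q_D), which gives (5/6)q_D = 2 ⇒ q_D = 2.4.
Then q_A = 4 − 0.5·2.4 = 2.8.
Price P = 58 − 4·5.2 = 37.2.
D's profit: (37.2 − 18)·2.4 − 2(2.4)² = 34.56.

34.56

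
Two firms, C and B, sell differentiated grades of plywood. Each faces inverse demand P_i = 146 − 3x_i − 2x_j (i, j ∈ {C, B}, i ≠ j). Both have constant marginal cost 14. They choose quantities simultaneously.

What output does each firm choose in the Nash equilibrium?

Firm C's profit: π = x_C(146 − 3x_C − 2x_B) − 14x_C.
∂π/∂x_C = 132 − 6x_C − 2x_B = 0 ⇒ x_C = 22 − (1/3)x_B.
The game is symmetric, so in equilibrium x_B = x_C: the reaction function gives (4/3)x_C = 22, hence x_C = 16.5.

16.5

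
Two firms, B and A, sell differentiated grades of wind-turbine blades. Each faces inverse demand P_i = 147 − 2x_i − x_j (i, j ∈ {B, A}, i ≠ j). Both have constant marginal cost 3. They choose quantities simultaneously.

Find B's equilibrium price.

60.6

Firm B's profit: π = x_B(147 − 2x_B − x_A) − 3x_B.
∂π/∂x_B = 144 − 4x_B − x_A = 0 ⇒ x_B = 36 − 0.25x_A.
The game is symmetric, so in equilibrium x_A = x_B: the reaction function gives 1.25x_B = 36, hence x_B = 28.8.
P_B = 147 − 2·28.8 − 28.8 = 60.6.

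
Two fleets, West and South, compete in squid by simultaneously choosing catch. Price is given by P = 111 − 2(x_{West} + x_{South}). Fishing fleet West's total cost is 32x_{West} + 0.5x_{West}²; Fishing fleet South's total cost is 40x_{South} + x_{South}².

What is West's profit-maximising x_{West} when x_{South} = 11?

11.4

Fishing fleet West's profit: π = x_{West}(111 − 2(x_{West} + x_{South})) − 32x_{West} − 0.5x_{West}².
∂π/∂x_{West} = 79 − 5x_{West} − 2x_{South} = 0, so x_{West} = 15.8 − 0.4x_{South}.
At x_{South} = 11: x_{West} = 15.8 − 0.4·11 = 11.4.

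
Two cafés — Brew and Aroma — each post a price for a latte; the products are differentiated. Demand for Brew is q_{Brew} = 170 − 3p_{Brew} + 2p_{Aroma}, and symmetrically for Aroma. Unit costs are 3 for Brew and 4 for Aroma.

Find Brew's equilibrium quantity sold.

125.8125

Brew's profit: π = (p_{Brew} − 3)(170 − 3p_{Brew} + 2p_{Aroma}).
∂π/∂p_{Brew} = 179 − 6p_{Brew} + 2p_{Aroma} = 0 ⇒ p_{Brew} = 179/6 + (1/3)p_{Aroma}.
Similarly p_{Aroma} = 91/3 + (1/3)p_{Brew}.
Solving the two reaction functions simultaneously: (1 − (1/3)(1/3))p_{Brew} = 179/6 + (1/3)·(91/3), so (8/9)p_{Brew} = 719/18 and p_{Brew} = 44.9375.
Then p_{Aroma} = 91/3 + (1/3)·44.9375 = 45.3125.
q_{Brew} = 170 − 3·44.9375 + 2·45.3125 = 125.8125.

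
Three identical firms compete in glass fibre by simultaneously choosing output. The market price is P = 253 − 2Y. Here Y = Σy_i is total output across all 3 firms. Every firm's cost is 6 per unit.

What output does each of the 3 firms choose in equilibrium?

30.875

A representative firm's profit is π_i = y_i(253 − 2Y) − 6y_i, with Y = y_i + Σ_{j≠i} y_j.
First-order condition: 247 − 4y_i − 2Σ_{j≠i} y_j = 0.
Imposing symmetry (y_j = y for all j) turns Σ_{j≠i} y_j into 2y, so 247 = 8y and y = 30.875.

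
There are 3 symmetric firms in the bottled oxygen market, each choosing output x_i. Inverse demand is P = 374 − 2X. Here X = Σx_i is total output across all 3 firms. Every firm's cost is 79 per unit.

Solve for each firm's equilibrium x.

36.875

A representative firm's profit is π_i = x_i(374 − 2X) − 79x_i, with X = x_i + Σ_{j≠i} x_j.
First-order condition: 295 − 4x_i − 2Σ_{j≠i} x_j = 0.
In a symmetric equilibrium every firm chooses the same x, so Σ_{j≠i} x_j = 2x. The condition becomes 295 − 8x = 0, giving x = 295/8 = 36.875.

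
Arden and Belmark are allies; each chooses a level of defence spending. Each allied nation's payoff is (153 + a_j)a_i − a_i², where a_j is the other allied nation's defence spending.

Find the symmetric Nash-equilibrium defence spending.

153

Arden's payoff is (153 + a_B)a_A − a_A².
∂π/∂a_A = 153 + a_B − 2a_A = 0, so a_A = 76.5 + 0.5a_B.
The game is symmetric, so in equilibrium a_B = a_A: the reaction function gives 0.5a_A = 76.5, hence a_A = 153.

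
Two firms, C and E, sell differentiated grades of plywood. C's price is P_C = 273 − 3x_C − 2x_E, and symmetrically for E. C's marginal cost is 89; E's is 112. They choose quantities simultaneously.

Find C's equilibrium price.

162.3125

Firm C's profit: π = x_C(273 − 3x_C − 2x_E) − 89x_C.
∂π/∂x_C = 184 − 6x_C − 2x_E = 0 ⇒ x_C = 92/3 − (1/3)x_E.
Similarly x_E = 161/6 − (1/3)x_C.
Solving the two reaction functions simultaneously: (1 − (−1/3)(−1/3))x_C = 92/3 − (1/3)·(161/6), so (8/9)x_C = 391/18 and x_C = 24.4375.
Then x_E = 161/6 − (1/3)·24.4375 = 18.6875.
P_C = 273 − 3·24.4375 − 2·18.6875 = 162.3125.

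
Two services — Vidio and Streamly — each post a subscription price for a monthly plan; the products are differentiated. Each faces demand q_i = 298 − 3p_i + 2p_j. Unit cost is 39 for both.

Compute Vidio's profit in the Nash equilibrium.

12577.6875

Vidio's profit: π = (p_{Vidio} − 39)(298 − 3p_{Vidio} + 2p_{Streamly}).
∂π/∂p_{Vidio} = 415 − 6p_{Vidio} + 2p_{Streamly} = 0 ⇒ p_{Vidio} = 415/6 + (1/3)p_{Streamly}.
The game is symmetric, so in equilibrium p_{Streamly} = p_{Vidio}: the reaction function gives (2/3)p_{Vidio} = 415/6, hence p_{Vidio} = 103.75.
q_{Vidio} = 298 − 3·103.75 + 2·103.75 = 194.25.
Profit = (103.75 − 39)·194.25 = 12577.6875.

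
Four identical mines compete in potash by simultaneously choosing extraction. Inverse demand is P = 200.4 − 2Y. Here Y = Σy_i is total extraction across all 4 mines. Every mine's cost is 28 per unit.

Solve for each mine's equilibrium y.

17.24

A representative mine's profit is π_i = y_i(200.4 − 2Y) − 28y_i, with Y = y_i + Σ_{j≠i} y_j.
First-order condition: 172.4 − 4y_i − 2Σ_{j≠i} y_j = 0.
Imposing symmetry (y_j = y for all j) turns Σ_{j≠i} y_j into 3y, so 172.4 = 10y and y = 17.24.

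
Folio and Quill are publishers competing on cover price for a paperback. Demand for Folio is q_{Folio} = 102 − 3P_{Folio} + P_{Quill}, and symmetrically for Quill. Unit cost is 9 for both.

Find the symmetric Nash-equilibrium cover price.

25.8

Folio's profit: π = (P_{Folio} − 9)(102 − 3P_{Folio} + P_{Quill}).
∂π/∂P_{Folio} = 129 − 6P_{Folio} + P_{Quill} = 0 ⇒ P_{Folio} = 21.5 + (1/6)P_{Quill}.
By symmetry P_{Quill} = P_{Folio}; substituting into the reaction function, (5/6)P_{Folio} = 21.5 and P_{Folio} = 25.8.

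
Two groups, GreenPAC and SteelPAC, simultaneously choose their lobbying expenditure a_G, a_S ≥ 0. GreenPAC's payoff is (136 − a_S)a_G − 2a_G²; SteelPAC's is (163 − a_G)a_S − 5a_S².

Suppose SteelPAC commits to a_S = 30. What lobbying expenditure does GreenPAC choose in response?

Expanding GreenPAC's payoff: 136a_G − a_Sa_G − 2a_G².
∂π/∂a_G = 136 − a_S − 4a_G = 0, so a_G = 34 − 0.25a_S.
At a_S = 30: a_G = 34 − 0.25·30 = 26.5.

26.5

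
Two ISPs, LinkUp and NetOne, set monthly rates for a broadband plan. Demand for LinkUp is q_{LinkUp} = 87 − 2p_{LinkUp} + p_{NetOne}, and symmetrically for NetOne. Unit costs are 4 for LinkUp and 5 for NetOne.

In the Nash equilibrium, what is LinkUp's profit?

1545.68

LinkUp's profit: π = (p_{LinkUp} − 4)(87 − 2p_{LinkUp} + p_{NetOne}).
∂π/∂p_{LinkUp} = 95 − 4p_{LinkUp} + p_{NetOne} = 0 ⇒ p_{LinkUp} = 23.75 + 0.25p_{NetOne}.
Similarly p_{NetOne} = 24.25 + 0.25p_{LinkUp}.
Substituting the second reaction function into the first: p_{LinkUp} = 23.75 + 0.25(24.25 + 0.25p_{LinkUp}), which gives 0.9375p_{LinkUp} = 29.8125 ⇒ p_{LinkUp} = 31.8.
Then p_{NetOne} = 24.25 + 0.25·31.8 = 32.2.
q_{LinkUp} = 87 − 2·31.8 + 32.2 = 55.6.
Profit = (31.8 − 4)·55.6 = 1545.68.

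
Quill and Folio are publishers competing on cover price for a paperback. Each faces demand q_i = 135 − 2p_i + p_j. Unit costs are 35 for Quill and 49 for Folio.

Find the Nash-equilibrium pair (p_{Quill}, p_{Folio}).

Quill's profit: π = (p_{Quill} − 35)(135 − 2p_{Quill} + p_{Folio}).
∂π/∂p_{Quill} = 205 − 4p_{Quill} + p_{Folio} = 0 ⇒ p_{Quill} = 51.25 + 0.25p_{Folio}.
Similarly p_{Folio} = 58.25 + 0.25p_{Quill}.
Plugging p_{Folio} into Quill's best response: p_{Quill} = 51.25 + 0.25(58.25 + 0.25p_{Quill}) ⇒ 0.9375p_{Quill} = 65.8125, so p_{Quill} = 70.2.
Then p_{Folio} = 58.25 + 0.25·70.2 = 75.8.

70.2, 75.8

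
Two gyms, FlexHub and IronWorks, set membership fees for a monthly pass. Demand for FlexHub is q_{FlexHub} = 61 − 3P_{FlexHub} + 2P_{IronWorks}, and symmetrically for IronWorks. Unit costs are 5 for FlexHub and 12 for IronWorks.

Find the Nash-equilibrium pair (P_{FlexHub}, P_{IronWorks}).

20.3125, 22.9375

FlexHub's profit: π = (P_{FlexHub} − 5)(61 − 3P_{FlexHub} + 2P_{IronWorks}).
∂π/∂P_{FlexHub} = 76 − 6P_{FlexHub} + 2P_{IronWorks} = 0 ⇒ P_{FlexHub} = 38/3 + (1/3)P_{IronWorks}.
Similarly P_{IronWorks} = 97/6 + (1/3)P_{FlexHub}.
Solving the two reaction functions simultaneously: (1 − (1/3)(1/3))P_{FlexHub} = 38/3 + (1/3)·(97/6), so (8/9)P_{FlexHub} = 325/18 and P_{FlexHub} = 20.3125.
Then P_{IronWorks} = 97/6 + (1/3)·20.3125 = 22.9375.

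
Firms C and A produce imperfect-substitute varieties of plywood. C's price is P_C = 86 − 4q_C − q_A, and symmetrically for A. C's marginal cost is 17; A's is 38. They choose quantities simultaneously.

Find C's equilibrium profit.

Firm C's profit: π = q_C(86 − 4q_C − q_A) − 17q_C.
∂π/∂q_C = 69 − 8q_C − q_A = 0 ⇒ q_C = 8.625 − 0.125q_A.
Similarly q_A = 6 − 0.125q_C.
Substituting the second reaction function into the first: q_C = 8.625 − 0.125(6 − 0.125q_C), which gives (63/64)q_C = 7.875 ⇒ q_C = 8.
Then q_A = 6 − 0.125·8 = 5.
P_C = 86 − 4·8 − 5 = 49.
Profit = (49 − 17)·8 = 256.

256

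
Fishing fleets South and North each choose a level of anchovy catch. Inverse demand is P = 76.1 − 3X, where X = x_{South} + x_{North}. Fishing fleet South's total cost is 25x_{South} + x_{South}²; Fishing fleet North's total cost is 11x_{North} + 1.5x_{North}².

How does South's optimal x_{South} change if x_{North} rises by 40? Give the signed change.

-15

Fishing fleet South's profit: π = x_{South}(76.1 − 3(x_{South} + x_{North})) − 25x_{South} − x_{South}².
∂π/∂x_{South} = 51.1 − 8x_{South} − 3x_{North} = 0, so x_{South} = 6.3875 − 0.375x_{North}.
The reaction-function slope is −0.375, so a 40-unit rise in x_{North} moves x_{South} by −0.375 × 40 = −15. South's best response falls — the actions are strategic substitutes.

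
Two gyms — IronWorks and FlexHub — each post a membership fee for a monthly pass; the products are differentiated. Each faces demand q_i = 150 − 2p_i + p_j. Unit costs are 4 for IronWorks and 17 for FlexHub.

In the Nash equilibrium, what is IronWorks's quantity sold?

100.8

IronWorks's profit: π = (p_{IronWorks} − 4)(150 − 2p_{IronWorks} + p_{FlexHub}).
∂π/∂p_{IronWorks} = 158 − 4p_{IronWorks} + p_{FlexHub} = 0 ⇒ p_{IronWorks} = 39.5 + 0.25p_{FlexHub}.
Similarly p_{FlexHub} = 46 + 0.25p_{IronWorks}.
Substituting the second reaction function into the first: p_{IronWorks} = 39.5 + 0.25(46 + 0.25p_{IronWorks}), which gives 0.9375p_{IronWorks} = 51 ⇒ p_{IronWorks} = 54.4.
Then p_{FlexHub} = 46 + 0.25·54.4 = 59.6.
q_{IronWorks} = 150 − 2·54.4 + 59.6 = 100.8.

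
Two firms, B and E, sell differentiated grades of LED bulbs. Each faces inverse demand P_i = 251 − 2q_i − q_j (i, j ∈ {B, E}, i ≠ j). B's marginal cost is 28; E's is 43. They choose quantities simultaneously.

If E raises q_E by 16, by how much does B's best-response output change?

-4

Firm B's profit: π = q_B(251 − 2q_B − q_E) − 28q_B.
∂π/∂q_B = 223 − 4q_B − q_E = 0 ⇒ q_B = 55.75 − 0.25q_E.
The reaction-function slope is −0.25, so a 16-unit rise in q_E moves q_B by −0.25 × 16 = −4. B's best response falls — the actions are strategic substitutes.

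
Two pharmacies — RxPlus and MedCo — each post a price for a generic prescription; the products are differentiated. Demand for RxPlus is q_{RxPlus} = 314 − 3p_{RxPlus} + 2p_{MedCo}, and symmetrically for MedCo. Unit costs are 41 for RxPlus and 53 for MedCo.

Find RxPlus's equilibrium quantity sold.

211.5

RxPlus's profit: π = (p_{RxPlus} − 41)(314 − 3p_{RxPlus} + 2p_{MedCo}).
∂π/∂p_{RxPlus} = 437 − 6p_{RxPlus} + 2p_{MedCo} = 0 ⇒ p_{RxPlus} = 437/6 + (1/3)p_{MedCo}.
Similarly p_{MedCo} = 473/6 + (1/3)p_{RxPlus}.
Substituting the second reaction function into the first: p_{RxPlus} = 437/6 + (1/3)(473/6 + (1/3)p_{RxPlus}), which gives (8/9)p_{RxPlus} = 892/9 ⇒ p_{RxPlus} = 111.5.
Then p_{MedCo} = 473/6 + (1/3)·111.5 = 116.
q_{RxPlus} = 314 − 3·111.5 + 2·116 = 211.5.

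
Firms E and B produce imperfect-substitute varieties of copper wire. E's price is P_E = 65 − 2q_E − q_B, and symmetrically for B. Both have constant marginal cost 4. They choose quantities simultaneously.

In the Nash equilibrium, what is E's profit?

Firm E's profit: π = q_E(65 − 2q_E − q_B) − 4q_E.
∂π/∂q_E = 61 − 4q_E − q_B = 0 ⇒ q_E = 15.25 − 0.25q_B.
Setting q_E = q_B in the reaction function: q_E = 15.25 − 0.25q_E, so q_E = 15.25 / 1.25 = 12.2.
P_E = 65 − 2·12.2 − 12.2 = 28.4.
Profit = (28.4 − 4)·12.2 = 297.68.

297.68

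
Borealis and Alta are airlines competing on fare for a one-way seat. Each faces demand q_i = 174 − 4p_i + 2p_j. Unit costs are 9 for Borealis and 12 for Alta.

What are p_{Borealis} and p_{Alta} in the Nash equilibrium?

35.4, 36.6

Borealis's profit: π = (p_{Borealis} − 9)(174 − 4p_{Borealis} + 2p_{Alta}).
∂π/∂p_{Borealis} = 210 − 8p_{Borealis} + 2p_{Alta} = 0 ⇒ p_{Borealis} = 26.25 + 0.25p_{Alta}.
Similarly p_{Alta} = 27.75 + 0.25p_{Borealis}.
Substituting the second reaction function into the first: p_{Borealis} = 26.25 + 0.25(27.75 + 0.25p_{Borealis}), which gives 0.9375p_{Borealis} = 33.1875 ⇒ p_{Borealis} = 35.4.
Then p_{Alta} = 27.75 + 0.25·35.4 = 36.6.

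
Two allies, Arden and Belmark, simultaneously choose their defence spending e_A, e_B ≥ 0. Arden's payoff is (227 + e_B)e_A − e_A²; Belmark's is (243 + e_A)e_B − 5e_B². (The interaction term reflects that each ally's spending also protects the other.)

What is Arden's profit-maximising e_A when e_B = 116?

171.5

Expanding Arden's payoff: 227e_A + e_Be_A − e_A².
∂π/∂e_A = 227 + e_B − 2e_A = 0, so e_A = 113.5 + 0.5e_B.
At e_B = 116: e_A = 113.5 + 0.5·116 = 171.5.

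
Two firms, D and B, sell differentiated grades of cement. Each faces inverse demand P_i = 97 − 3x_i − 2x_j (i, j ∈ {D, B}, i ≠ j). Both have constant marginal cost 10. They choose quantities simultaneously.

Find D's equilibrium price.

Firm D's profit: π = x_D(97 − 3x_D − 2x_B) − 10x_D.
∂π/∂x_D = 87 − 6x_D − 2x_B = 0 ⇒ x_D = 14.5 − (1/3)x_B.
By symmetry x_B = x_D; substituting into the reaction function, (4/3)x_D = 14.5 and x_D = 10.875.
P_D = 97 − 3·10.875 − 2·10.875 = 42.625.

42.625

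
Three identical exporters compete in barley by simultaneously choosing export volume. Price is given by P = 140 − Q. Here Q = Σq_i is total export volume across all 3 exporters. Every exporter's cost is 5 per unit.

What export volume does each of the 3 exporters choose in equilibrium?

33.75

A representative exporter's profit is π_i = q_i(140 − Q) − 5q_i, with Q = q_i + Σ_{j≠i} q_j.
First-order condition: 135 − 2q_i − Σ_{j≠i} q_j = 0.
In a symmetric equilibrium every exporter chooses the same q, so Σ_{j≠i} q_j = 2q. The condition becomes 135 − 4q = 0, giving q = 135/4 = 33.75.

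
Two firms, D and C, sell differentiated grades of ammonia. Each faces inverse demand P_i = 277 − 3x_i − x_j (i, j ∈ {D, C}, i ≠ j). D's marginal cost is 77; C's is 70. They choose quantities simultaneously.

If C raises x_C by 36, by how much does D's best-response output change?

Firm D's profit: π = x_D(277 − 3x_D − x_C) − 77x_D.
∂π/∂x_D = 200 − 6x_D − x_C = 0 ⇒ x_D = 100/3 − (1/6)x_C.
The reaction-function slope is −1/6, so a 36-unit rise in x_C moves x_D by −1/6 × 36 = −6. D's best response falls — the actions are strategic substitutes.

-6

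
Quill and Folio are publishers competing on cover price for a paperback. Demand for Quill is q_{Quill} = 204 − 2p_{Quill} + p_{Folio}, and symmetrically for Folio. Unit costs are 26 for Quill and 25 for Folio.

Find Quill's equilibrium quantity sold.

118.4

Quill's profit: π = (p_{Quill} − 26)(204 − 2p_{Quill} + p_{Folio}).
∂π/∂p_{Quill} = 256 − 4p_{Quill} + p_{Folio} = 0 ⇒ p_{Quill} = 64 + 0.25p_{Folio}.
Similarly p_{Folio} = 63.5 + 0.25p_{Quill}.
Substituting the second reaction function into the first: p_{Quill} = 64 + 0.25(63.5 + 0.25p_{Quill}), which gives 0.9375p_{Quill} = 79.875 ⇒ p_{Quill} = 85.2.
Then p_{Folio} = 63.5 + 0.25·85.2 = 84.8.
q_{Quill} = 204 − 2·85.2 + 84.8 = 118.4.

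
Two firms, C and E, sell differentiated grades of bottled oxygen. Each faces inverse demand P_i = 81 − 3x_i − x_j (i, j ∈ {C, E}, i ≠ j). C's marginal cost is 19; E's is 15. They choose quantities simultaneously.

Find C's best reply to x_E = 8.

9

Firm C's profit: π = x_C(81 − 3x_C − x_E) − 19x_C.
∂π/∂x_C = 62 − 6x_C − x_E = 0 ⇒ x_C = 31/3 − (1/6)x_E.
At x_E = 8: x_C = 31/3 − (1/6)·8 = 9.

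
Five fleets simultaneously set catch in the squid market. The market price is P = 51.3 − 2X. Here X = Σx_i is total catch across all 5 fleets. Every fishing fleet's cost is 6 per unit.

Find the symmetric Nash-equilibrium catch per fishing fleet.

3.775

A representative fishing fleet's profit is π_i = x_i(51.3 − 2X) − 6x_i, with X = x_i + Σ_{j≠i} x_j.
First-order condition: 45.3 − 4x_i − 2Σ_{j≠i} x_j = 0.
With identical fishing fleets, set every x_j = x: then 45.3 − 4x − 8x = 0, i.e. x = 45.3/12 = 3.775.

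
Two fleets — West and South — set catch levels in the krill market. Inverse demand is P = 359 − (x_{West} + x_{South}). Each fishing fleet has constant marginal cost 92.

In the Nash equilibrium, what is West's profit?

7921

Fishing fleet West's profit: π = x_{West}(359 − (x_{West} + x_{South})) − 92x_{West}.
∂π/∂x_{West} = 267 − 2x_{West} − x_{South} = 0, so x_{West} = 133.5 − 0.5x_{South}.
By symmetry x_{South} = x_{West}; substituting into the reaction function, 1.5x_{West} = 133.5 and x_{West} = 89.
Price P = 359 − 178 = 181.
West's profit: (181 − 92)·89 = 7921.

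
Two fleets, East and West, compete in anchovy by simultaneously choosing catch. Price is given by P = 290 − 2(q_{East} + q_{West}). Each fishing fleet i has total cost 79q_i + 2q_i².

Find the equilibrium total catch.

42.2

Fishing fleet East's profit: π = q_{East}(290 − 2(q_{East} + q_{West})) − 79q_{East} − 2q_{East}².
∂π/∂q_{East} = 211 − 8q_{East} − 2q_{West} = 0, so q_{East} = 26.375 − 0.25q_{West}.
By symmetry q_{West} = q_{East}; substituting into the reaction function, 1.25q_{East} = 26.375 and q_{East} = 21.1.
Total catch: 21.1 + 21.1 = 42.2.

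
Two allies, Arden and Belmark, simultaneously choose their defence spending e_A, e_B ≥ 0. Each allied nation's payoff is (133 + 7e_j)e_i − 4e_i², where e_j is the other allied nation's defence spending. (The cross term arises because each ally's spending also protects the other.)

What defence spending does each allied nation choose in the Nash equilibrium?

133

Arden's payoff is (133 + 7e_B)e_A − 4e_A².
∂π/∂e_A = 133 + 7e_B − 8e_A = 0, so e_A = 16.625 + 0.875e_B.
By symmetry e_B = e_A; substituting into the reaction function, 0.125e_A = 16.625 and e_A = 133.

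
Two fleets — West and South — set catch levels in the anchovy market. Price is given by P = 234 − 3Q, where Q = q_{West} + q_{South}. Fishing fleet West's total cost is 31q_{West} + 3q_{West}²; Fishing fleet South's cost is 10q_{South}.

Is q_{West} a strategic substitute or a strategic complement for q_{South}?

Fishing fleet West's profit: π = q_{West}(234 − 3(q_{West} + q_{South})) − 31q_{West} − 3q_{West}².
∂π/∂q_{West} = 203 − 12q_{West} − 3q_{South} = 0, so q_{West} = 203/12 − 0.25q_{South}.
The best-response slope dq_{West}/dq_{South} = −0.25 < 0: the reaction function is downward-sloping, so the choices are strategic substitutes.

strategic substitutes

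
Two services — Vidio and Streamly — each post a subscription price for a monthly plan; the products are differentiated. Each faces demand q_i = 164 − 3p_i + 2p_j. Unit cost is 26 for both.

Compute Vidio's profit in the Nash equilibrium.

3570.75

Vidio's profit: π = (p_{Vidio} − 26)(164 − 3p_{Vidio} + 2p_{Streamly}).
∂π/∂p_{Vidio} = 242 − 6p_{Vidio} + 2p_{Streamly} = 0 ⇒ p_{Vidio} = 121/3 + (1/3)p_{Streamly}.
By symmetry p_{Streamly} = p_{Vidio}; substituting into the reaction function, (2/3)p_{Vidio} = 121/3 and p_{Vidio} = 60.5.
q_{Vidio} = 164 − 3·60.5 + 2·60.5 = 103.5.
Profit = (60.5 − 26)·103.5 = 3570.75.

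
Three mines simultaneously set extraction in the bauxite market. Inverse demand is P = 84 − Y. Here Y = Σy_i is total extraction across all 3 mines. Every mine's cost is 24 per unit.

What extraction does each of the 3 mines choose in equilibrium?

15

A representative mine's profit is π_i = y_i(84 − Y) − 24y_i, with Y = y_i + Σ_{j≠i} y_j.
First-order condition: 60 − 2y_i − Σ_{j≠i} y_j = 0.
With identical mines, set every y_j = y: then 60 − 2y − 2y = 0, i.e. y = 60/4 = 15.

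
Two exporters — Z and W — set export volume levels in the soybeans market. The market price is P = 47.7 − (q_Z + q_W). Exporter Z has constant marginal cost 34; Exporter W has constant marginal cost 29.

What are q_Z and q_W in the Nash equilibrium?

2.9, 7.9

Exporter Z's profit: π = q_Z(47.7 − (q_Z + q_W)) − 34q_Z.
∂π/∂q_Z = 13.7 − 2q_Z − q_W = 0, so q_Z = 6.85 − 0.5q_W.
By the same steps for W: q_W = 9.35 − 0.5q_Z.
Solving the two reaction functions simultaneously: (1 − (−0.5)(−0.5))q_Z = 6.85 − 0.5·9.35, so 0.75q_Z = 2.175 and q_Z = 2.9.
Then q_W = 9.35 − 0.5·2.9 = 7.9.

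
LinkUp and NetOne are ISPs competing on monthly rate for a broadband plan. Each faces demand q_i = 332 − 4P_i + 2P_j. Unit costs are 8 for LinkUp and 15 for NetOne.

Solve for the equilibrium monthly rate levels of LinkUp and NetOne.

61.6, 64.4

LinkUp's profit: π = (P_{LinkUp} − 8)(332 − 4P_{LinkUp} + 2P_{NetOne}).
∂π/∂P_{LinkUp} = 364 − 8P_{LinkUp} + 2P_{NetOne} = 0 ⇒ P_{LinkUp} = 45.5 + 0.25P_{NetOne}.
Similarly P_{NetOne} = 49 + 0.25P_{LinkUp}.
Solving the two reaction functions simultaneously: (1 − (0.25)(0.25))P_{LinkUp} = 45.5 + 0.25·49, so 0.9375P_{LinkUp} = 57.75 and P_{LinkUp} = 61.6.
Then P_{NetOne} = 49 + 0.25·61.6 = 64.4.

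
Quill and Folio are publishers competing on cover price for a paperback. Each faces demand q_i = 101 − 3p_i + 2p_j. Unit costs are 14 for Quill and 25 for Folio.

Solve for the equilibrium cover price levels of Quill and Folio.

Quill's profit: π = (p_{Quill} − 14)(101 − 3p_{Quill} + 2p_{Folio}).
∂π/∂p_{Quill} = 143 − 6p_{Quill} + 2p_{Folio} = 0 ⇒ p_{Quill} = 143/6 + (1/3)p_{Folio}.
Similarly p_{Folio} = 88/3 + (1/3)p_{Quill}.
Substituting the second reaction function into the first: p_{Quill} = 143/6 + (1/3)(88/3 + (1/3)p_{Quill}), which gives (8/9)p_{Quill} = 605/18 ⇒ p_{Quill} = 37.8125.
Then p_{Folio} = 88/3 + (1/3)·37.8125 = 41.9375.

37.8125, 41.9375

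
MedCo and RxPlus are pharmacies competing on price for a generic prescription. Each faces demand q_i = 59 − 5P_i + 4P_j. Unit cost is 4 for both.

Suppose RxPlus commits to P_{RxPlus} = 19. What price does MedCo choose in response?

15.5

MedCo's profit: π = (P_{MedCo} − 4)(59 − 5P_{MedCo} + 4P_{RxPlus}).
∂π/∂P_{MedCo} = 79 − 10P_{MedCo} + 4P_{RxPlus} = 0 ⇒ P_{MedCo} = 7.9 + 0.4P_{RxPlus}.
At P_{RxPlus} = 19: P_{MedCo} = 7.9 + 0.4·19 = 15.5.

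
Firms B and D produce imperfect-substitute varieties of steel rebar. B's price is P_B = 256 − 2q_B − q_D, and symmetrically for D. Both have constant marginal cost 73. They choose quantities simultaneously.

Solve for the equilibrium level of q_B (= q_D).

Firm B's profit: π = q_B(256 − 2q_B − q_D) − 73q_B.
∂π/∂q_B = 183 − 4q_B − q_D = 0 ⇒ q_B = 45.75 − 0.25q_D.
By symmetry q_D = q_B; substituting into the reaction function, 1.25q_B = 45.75 and q_B = 36.6.

36.6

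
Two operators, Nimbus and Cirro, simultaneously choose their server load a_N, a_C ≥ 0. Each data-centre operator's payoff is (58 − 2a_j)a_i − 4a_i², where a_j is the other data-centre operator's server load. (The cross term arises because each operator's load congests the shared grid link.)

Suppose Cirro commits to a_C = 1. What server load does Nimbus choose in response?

7

Nimbus's payoff is (58 − 2a_C)a_N − 4a_N².
∂π/∂a_N = 58 − 2a_C − 8a_N = 0, so a_N = 7.25 − 0.25a_C.
At a_C = 1: a_N = 7.25 − 0.25·1 = 7.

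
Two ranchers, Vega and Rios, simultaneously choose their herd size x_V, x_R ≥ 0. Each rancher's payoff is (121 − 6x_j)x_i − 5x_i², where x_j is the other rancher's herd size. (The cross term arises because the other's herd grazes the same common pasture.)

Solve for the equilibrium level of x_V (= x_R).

7.5625

Vega's payoff is (121 − 6x_R)x_V − 5x_V².
∂π/∂x_V = 121 − 6x_R − 10x_V = 0, so x_V = 12.1 − 0.6x_R.
By symmetry x_R = x_V; substituting into the reaction function, 1.6x_V = 12.1 and x_V = 7.5625.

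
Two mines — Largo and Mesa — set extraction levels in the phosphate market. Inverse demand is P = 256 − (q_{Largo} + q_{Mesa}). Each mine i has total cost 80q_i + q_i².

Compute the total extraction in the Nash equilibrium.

Mine Largo's profit: π = q_{Largo}(256 − (q_{Largo} + q_{Mesa})) − 80q_{Largo} − q_{Largo}².
∂π/∂q_{Largo} = 176 − 4q_{Largo} − q_{Mesa} = 0, so q_{Largo} = 44 − 0.25q_{Mesa}.
By symmetry q_{Mesa} = q_{Largo}; substituting into the reaction function, 1.25q_{Largo} = 44 and q_{Largo} = 35.2.
Total extraction: 35.2 + 35.2 = 70.4.

70.4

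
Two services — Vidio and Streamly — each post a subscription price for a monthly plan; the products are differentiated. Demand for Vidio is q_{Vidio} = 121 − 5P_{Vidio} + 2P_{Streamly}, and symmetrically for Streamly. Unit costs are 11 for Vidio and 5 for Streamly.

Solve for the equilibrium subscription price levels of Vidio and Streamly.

21.375, 18.875

Vidio's profit: π = (P_{Vidio} − 11)(121 − 5P_{Vidio} + 2P_{Streamly}).
∂π/∂P_{Vidio} = 176 − 10P_{Vidio} + 2P_{Streamly} = 0 ⇒ P_{Vidio} = 17.6 + 0.2P_{Streamly}.
Similarly P_{Streamly} = 14.6 + 0.2P_{Vidio}.
Plugging P_{Streamly} into Vidio's best response: P_{Vidio} = 17.6 + 0.2(14.6 + 0.2P_{Vidio}) ⇒ 0.96P_{Vidio} = 20.52, so P_{Vidio} = 21.375.
Then P_{Streamly} = 14.6 + 0.2·21.375 = 18.875.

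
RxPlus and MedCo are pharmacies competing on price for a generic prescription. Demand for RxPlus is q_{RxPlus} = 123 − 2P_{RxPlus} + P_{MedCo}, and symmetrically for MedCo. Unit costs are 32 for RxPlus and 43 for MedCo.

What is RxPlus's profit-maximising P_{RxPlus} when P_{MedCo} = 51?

RxPlus's profit: π = (P_{RxPlus} − 32)(123 − 2P_{RxPlus} + P_{MedCo}).
∂π/∂P_{RxPlus} = 187 − 4P_{RxPlus} + P_{MedCo} = 0 ⇒ P_{RxPlus} = 46.75 + 0.25P_{MedCo}.
At P_{MedCo} = 51: P_{RxPlus} = 46.75 + 0.25·51 = 59.5.

59.5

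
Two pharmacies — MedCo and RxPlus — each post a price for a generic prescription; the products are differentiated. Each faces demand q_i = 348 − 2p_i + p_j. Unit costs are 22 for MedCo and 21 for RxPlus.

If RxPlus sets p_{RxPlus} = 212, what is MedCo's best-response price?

151

MedCo's profit: π = (p_{MedCo} − 22)(348 − 2p_{MedCo} + p_{RxPlus}).
∂π/∂p_{MedCo} = 392 − 4p_{MedCo} + p_{RxPlus} = 0 ⇒ p_{MedCo} = 98 + 0.25p_{RxPlus}.
At p_{RxPlus} = 212: p_{MedCo} = 98 + 0.25·212 = 151.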